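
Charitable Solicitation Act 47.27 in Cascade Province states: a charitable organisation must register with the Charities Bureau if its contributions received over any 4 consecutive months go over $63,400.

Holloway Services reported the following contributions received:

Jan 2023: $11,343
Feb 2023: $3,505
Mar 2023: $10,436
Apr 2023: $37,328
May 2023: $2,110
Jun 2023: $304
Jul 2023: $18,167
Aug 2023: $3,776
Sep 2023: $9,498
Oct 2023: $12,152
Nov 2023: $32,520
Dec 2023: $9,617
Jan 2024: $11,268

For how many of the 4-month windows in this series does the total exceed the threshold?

Jan 2023–Apr 2023: $11,343 + $3,505 + $10,436 + $37,328 = $62,612 (under)
Feb 2023–May 2023: $3,505 + $10,436 + $37,328 + $2,110 = $53,379 (under)
Mar 2023–Jun 2023: $10,436 + $37,328 + $2,110 + $304 = $50,178 (under)
Apr 2023–Jul 2023: $37,328 + $2,110 + $304 + $18,167 = $57,909 (under)
May 2023–Aug 2023: $2,110 + $304 + $18,167 + $3,776 = $24,357 (under)
Jun 2023–Sep 2023: $304 + $18,167 + $3,776 + $9,498 = $31,745 (under)
Jul 2023–Oct 2023: $18,167 + $3,776 + $9,498 + $12,152 = $43,593 (under)
Aug 2023–Nov 2023: $3,776 + $9,498 + $12,152 + $32,520 = $57,946 (under)
Sep 2023–Dec 2023: $9,498 + $12,152 + $32,520 + $9,617 = $63,787 (over)
Oct 2023–Jan 2024: $12,152 + $32,520 + $9,617 + $11,268 = $65,557 (over)
2 windows exceed the threshold.

2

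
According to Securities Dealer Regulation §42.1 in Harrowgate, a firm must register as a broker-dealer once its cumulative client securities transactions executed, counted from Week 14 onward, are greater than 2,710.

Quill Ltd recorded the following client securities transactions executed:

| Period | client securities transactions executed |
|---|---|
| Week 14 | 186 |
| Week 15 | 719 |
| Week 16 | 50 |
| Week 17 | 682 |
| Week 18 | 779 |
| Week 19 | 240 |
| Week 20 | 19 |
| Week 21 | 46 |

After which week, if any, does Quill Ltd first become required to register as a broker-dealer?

Week 21

Through Week 14: 186
Through Week 15: 905
Through Week 16: 955
Through Week 17: 1,637
Through Week 18: 2,416
Through Week 19: 2,656
Through Week 20: 2,675
Through Week 21: 2,721 ← exceeds threshold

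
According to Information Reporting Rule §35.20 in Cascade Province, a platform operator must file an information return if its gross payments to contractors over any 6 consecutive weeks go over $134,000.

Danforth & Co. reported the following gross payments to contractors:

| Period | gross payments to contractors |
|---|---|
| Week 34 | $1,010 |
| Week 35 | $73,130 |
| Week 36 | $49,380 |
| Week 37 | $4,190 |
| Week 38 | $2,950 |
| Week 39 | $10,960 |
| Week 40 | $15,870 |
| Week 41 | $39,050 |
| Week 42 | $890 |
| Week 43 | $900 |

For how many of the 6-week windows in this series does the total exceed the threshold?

2

Week 34–Week 39: $1,010 + $73,130 + $49,380 + $4,190 + $2,950 + $10,960 = $141,620 (over)
Week 35–Week 40: $73,130 + $49,380 + $4,190 + $2,950 + $10,960 + $15,870 = $156,480 (over)
Week 36–Week 41: $49,380 + $4,190 + $2,950 + $10,960 + $15,870 + $39,050 = $122,400 (under)
Week 37–Week 42: $4,190 + $2,950 + $10,960 + $15,870 + $39,050 + $890 = $73,910 (under)
Week 38–Week 43: $2,950 + $10,960 + $15,870 + $39,050 + $890 + $900 = $70,620 (under)
2 windows exceed the threshold.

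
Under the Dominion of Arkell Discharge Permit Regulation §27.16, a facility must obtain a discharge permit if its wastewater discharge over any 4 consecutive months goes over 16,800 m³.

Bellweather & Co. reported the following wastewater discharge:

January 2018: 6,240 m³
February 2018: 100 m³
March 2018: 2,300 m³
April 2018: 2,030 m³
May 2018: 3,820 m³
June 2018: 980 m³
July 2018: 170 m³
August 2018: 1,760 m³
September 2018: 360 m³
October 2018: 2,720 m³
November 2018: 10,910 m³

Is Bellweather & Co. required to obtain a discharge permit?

January 2018–April 2018: 6,240 m³ + 100 m³ + 2,300 m³ + 2,030 m³ = 10,670 m³ (under)
February 2018–May 2018: 100 m³ + 2,300 m³ + 2,030 m³ + 3,820 m³ = 8,250 m³ (under)
March 2018–June 2018: 2,300 m³ + 2,030 m³ + 3,820 m³ + 980 m³ = 9,130 m³ (under)
April 2018–July 2018: 2,030 m³ + 3,820 m³ + 980 m³ + 170 m³ = 7,000 m³ (under)
May 2018–August 2018: 3,820 m³ + 980 m³ + 170 m³ + 1,760 m³ = 6,730 m³ (under)
June 2018–September 2018: 980 m³ + 170 m³ + 1,760 m³ + 360 m³ = 3,270 m³ (under)
July 2018–October 2018: 170 m³ + 1,760 m³ + 360 m³ + 2,720 m³ = 5,010 m³ (under)
August 2018–November 2018: 1,760 m³ + 360 m³ + 2,720 m³ + 10,910 m³ = 15,750 m³ (under)
No window exceeds 16,800 m³.

No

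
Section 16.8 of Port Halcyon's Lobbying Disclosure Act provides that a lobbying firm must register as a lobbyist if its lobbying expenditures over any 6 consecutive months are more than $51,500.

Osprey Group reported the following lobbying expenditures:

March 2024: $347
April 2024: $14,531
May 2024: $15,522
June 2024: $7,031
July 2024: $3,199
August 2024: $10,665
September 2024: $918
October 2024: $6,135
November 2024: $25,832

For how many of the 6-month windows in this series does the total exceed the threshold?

2

March 2024–August 2024: $347 + $14,531 + $15,522 + $7,031 + $3,199 + $10,665 = $51,295 (under)
April 2024–September 2024: $14,531 + $15,522 + $7,031 + $3,199 + $10,665 + $918 = $51,866 (over)
May 2024–October 2024: $15,522 + $7,031 + $3,199 + $10,665 + $918 + $6,135 = $43,470 (under)
June 2024–November 2024: $7,031 + $3,199 + $10,665 + $918 + $6,135 + $25,832 = $53,780 (over)
2 windows exceed the threshold.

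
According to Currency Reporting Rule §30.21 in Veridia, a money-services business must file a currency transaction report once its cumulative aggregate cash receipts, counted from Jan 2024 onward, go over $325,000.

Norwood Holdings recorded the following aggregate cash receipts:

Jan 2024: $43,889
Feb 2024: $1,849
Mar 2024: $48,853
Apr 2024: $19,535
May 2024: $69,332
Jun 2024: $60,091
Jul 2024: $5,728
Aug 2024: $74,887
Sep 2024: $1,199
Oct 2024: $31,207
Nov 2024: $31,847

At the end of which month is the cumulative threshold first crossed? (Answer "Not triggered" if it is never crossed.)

Sep 2024

Through Jan 2024: $43,889
Through Feb 2024: $45,738
Through Mar 2024: $94,591
Through Apr 2024: $114,126
Through May 2024: $183,458
Through Jun 2024: $243,549
Through Jul 2024: $249,277
Through Aug 2024: $324,164
Through Sep 2024: $325,363 ← exceeds threshold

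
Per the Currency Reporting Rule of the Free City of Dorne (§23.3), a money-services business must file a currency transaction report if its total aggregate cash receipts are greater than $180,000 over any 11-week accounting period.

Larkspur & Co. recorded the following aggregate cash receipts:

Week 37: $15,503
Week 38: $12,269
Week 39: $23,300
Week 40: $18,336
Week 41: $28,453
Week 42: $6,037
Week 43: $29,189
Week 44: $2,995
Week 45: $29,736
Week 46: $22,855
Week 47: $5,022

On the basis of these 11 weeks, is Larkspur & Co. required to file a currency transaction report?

Yes

Total aggregate cash receipts: $15,503 + $12,269 + $23,300 + $18,336 + $28,453 + $6,037 + $29,189 + $2,995 + $29,736 + $22,855 + $5,022 = $193,695.
$193,695 > $180,000, so the threshold is exceeded.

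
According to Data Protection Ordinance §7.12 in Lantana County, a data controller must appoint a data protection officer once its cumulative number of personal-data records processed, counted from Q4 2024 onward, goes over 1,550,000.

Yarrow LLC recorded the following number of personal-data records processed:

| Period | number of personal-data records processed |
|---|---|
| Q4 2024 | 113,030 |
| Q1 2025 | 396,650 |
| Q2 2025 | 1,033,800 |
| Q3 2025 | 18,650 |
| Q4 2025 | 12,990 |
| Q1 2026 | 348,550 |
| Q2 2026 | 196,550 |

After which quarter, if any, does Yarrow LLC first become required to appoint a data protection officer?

Q3 2025

Through Q4 2024: 113,030
Through Q1 2025: 509,680
Through Q2 2025: 1,543,480
Through Q3 2025: 1,562,130 ← exceeds threshold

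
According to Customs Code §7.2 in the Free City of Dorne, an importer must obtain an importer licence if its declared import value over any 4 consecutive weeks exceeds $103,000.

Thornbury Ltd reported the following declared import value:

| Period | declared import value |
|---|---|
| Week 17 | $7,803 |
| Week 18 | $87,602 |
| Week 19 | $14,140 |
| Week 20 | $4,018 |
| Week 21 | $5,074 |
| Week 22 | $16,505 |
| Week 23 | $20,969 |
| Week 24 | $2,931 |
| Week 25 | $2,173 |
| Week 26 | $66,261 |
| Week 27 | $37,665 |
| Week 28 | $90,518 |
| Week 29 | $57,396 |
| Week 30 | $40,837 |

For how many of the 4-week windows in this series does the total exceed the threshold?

6

Week 17–Week 20: $7,803 + $87,602 + $14,140 + $4,018 = $113,563 (over)
Week 18–Week 21: $87,602 + $14,140 + $4,018 + $5,074 = $110,834 (over)
Week 19–Week 22: $14,140 + $4,018 + $5,074 + $16,505 = $39,737 (under)
Week 20–Week 23: $4,018 + $5,074 + $16,505 + $20,969 = $46,566 (under)
Week 21–Week 24: $5,074 + $16,505 + $20,969 + $2,931 = $45,479 (under)
Week 22–Week 25: $16,505 + $20,969 + $2,931 + $2,173 = $42,578 (under)
Week 23–Week 26: $20,969 + $2,931 + $2,173 + $66,261 = $92,334 (under)
Week 24–Week 27: $2,931 + $2,173 + $66,261 + $37,665 = $109,030 (over)
Week 25–Week 28: $2,173 + $66,261 + $37,665 + $90,518 = $196,617 (over)
Week 26–Week 29: $66,261 + $37,665 + $90,518 + $57,396 = $251,840 (over)
Week 27–Week 30: $37,665 + $90,518 + $57,396 + $40,837 = $226,416 (over)
6 windows exceed the threshold.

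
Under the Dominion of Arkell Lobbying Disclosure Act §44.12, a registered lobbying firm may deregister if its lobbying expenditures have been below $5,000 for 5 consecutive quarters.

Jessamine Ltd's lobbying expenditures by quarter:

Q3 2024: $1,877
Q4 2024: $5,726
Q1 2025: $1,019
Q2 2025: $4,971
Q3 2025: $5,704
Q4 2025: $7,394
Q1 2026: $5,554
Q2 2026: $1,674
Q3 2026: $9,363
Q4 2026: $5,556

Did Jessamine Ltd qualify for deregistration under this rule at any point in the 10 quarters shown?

No

Quarters below $5,000: Q3 2024, Q1 2025, Q2 2025, Q2 2026.
Longest run of consecutive quarters below the threshold: 2.
2 < 5, so Jessamine Ltd never became eligible.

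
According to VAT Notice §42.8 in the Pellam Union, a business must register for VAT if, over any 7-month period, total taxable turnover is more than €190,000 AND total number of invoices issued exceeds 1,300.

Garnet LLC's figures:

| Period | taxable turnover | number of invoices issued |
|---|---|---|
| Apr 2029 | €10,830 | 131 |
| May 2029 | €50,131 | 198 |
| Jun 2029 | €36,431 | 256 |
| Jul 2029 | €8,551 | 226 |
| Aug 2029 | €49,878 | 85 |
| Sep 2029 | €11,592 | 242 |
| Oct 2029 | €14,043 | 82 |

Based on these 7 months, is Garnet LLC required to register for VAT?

Total taxable turnover: €10,830 + €50,131 + €36,431 + €8,551 + €49,878 + €11,592 + €14,043 = €181,456 (≤ €190,000).
Total number of invoices issued: 131 + 198 + 256 + 226 + 85 + 242 + 82 = 1,220 (≤ 1,300).
The test is 'and': the rule requires both, and at least one is not exceeded.

No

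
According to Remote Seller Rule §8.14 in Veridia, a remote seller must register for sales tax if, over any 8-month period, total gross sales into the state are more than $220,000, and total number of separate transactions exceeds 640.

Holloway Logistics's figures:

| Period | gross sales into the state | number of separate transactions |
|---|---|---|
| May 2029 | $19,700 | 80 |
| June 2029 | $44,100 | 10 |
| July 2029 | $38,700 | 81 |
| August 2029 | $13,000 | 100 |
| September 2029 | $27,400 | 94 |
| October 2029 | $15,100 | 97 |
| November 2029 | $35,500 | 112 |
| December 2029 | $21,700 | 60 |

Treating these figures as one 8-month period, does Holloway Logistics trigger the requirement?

Total gross sales into the state: $19,700 + $44,100 + $38,700 + $13,000 + $27,400 + $15,100 + $35,500 + $21,700 = $215,200 (≤ $220,000).
Total number of separate transactions: 80 + 10 + 81 + 100 + 94 + 97 + 112 + 60 = 634 (≤ 640).
The test is 'and': the rule requires both, and at least one is not exceeded.

No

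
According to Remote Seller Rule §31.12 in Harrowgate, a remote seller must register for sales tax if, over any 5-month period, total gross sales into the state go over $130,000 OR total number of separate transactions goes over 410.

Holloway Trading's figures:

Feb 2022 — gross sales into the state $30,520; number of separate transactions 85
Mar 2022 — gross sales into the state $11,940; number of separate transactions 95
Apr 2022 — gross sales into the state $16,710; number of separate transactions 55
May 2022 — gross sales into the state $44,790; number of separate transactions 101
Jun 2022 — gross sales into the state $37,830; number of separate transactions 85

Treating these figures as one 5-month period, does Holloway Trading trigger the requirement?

Total gross sales into the state: $30,520 + $11,940 + $16,710 + $44,790 + $37,830 = $141,790 (> $130,000).
Total number of separate transactions: 85 + 95 + 55 + 101 + 85 = 421 (> 410).
The test is 'or': at least one threshold is exceeded.

Yes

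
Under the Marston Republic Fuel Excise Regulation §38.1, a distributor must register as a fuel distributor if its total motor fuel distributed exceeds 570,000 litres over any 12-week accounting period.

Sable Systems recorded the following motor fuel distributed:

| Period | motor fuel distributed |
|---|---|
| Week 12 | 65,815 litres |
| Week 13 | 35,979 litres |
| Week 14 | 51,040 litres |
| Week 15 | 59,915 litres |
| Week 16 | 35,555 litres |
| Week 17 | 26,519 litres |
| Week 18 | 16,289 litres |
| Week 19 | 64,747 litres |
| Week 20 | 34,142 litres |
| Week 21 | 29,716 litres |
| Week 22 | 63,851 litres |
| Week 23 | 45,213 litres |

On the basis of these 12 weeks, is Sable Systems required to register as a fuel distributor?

No

Total motor fuel distributed: 65,815 litres + 35,979 litres + 51,040 litres + 59,915 litres + 35,555 litres + 26,519 litres + 16,289 litres + 64,747 litres + 34,142 litres + 29,716 litres + 63,851 litres + 45,213 litres = 528,781 litres.
528,781 litres ≤ 570,000 litres, so the threshold is not exceeded.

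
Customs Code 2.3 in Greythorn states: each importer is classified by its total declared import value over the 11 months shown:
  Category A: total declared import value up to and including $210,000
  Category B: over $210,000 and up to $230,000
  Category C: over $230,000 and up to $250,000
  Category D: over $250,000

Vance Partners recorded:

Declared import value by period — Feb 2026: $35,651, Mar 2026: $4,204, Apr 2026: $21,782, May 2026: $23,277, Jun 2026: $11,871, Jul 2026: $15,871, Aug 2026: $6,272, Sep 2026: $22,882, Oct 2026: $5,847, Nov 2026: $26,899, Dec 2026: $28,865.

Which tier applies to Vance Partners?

Category A

Total declared import value: $35,651 + $4,204 + $21,782 + $23,277 + $11,871 + $15,871 + $6,272 + $22,882 + $5,847 + $26,899 + $28,865 = $203,421.
$203,421 ≤ $210,000, so Category A applies.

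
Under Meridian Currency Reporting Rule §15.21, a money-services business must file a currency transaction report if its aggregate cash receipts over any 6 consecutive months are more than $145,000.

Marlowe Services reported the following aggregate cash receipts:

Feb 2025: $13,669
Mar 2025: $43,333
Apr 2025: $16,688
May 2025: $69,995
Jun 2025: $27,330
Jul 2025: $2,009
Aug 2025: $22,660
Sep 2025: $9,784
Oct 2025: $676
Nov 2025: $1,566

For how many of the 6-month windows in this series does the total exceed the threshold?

3

Feb 2025–Jul 2025: $13,669 + $43,333 + $16,688 + $69,995 + $27,330 + $2,009 = $173,024 (over)
Mar 2025–Aug 2025: $43,333 + $16,688 + $69,995 + $27,330 + $2,009 + $22,660 = $182,015 (over)
Apr 2025–Sep 2025: $16,688 + $69,995 + $27,330 + $2,009 + $22,660 + $9,784 = $148,466 (over)
May 2025–Oct 2025: $69,995 + $27,330 + $2,009 + $22,660 + $9,784 + $676 = $132,454 (under)
Jun 2025–Nov 2025: $27,330 + $2,009 + $22,660 + $9,784 + $676 + $1,566 = $64,025 (under)
3 windows exceed the threshold.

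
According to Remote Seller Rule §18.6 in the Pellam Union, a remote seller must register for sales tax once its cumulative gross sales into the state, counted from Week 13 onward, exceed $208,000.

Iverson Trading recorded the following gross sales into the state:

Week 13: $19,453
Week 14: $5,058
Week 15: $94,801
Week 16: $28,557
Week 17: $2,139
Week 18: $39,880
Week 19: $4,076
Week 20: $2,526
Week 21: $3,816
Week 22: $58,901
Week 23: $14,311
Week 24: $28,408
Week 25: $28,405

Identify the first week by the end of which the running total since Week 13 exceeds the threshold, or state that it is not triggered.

Week 22

Through Week 13: $19,453
Through Week 14: $24,511
Through Week 15: $119,312
Through Week 16: $147,869
Through Week 17: $150,008
Through Week 18: $189,888
Through Week 19: $193,964
Through Week 20: $196,490
Through Week 21: $200,306
Through Week 22: $259,207 ← exceeds threshold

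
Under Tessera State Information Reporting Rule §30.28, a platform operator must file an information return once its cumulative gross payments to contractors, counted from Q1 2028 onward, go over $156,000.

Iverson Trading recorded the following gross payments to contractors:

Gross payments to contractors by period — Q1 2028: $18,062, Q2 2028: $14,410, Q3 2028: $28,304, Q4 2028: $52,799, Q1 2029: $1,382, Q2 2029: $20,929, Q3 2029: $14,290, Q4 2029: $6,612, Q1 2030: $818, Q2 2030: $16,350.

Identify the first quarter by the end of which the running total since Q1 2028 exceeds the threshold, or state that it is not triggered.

Q4 2029

Through Q1 2028: $18,062
Through Q2 2028: $32,472
Through Q3 2028: $60,776
Through Q4 2028: $113,575
Through Q1 2029: $114,957
Through Q2 2029: $135,886
Through Q3 2029: $150,176
Through Q4 2029: $156,788 ← exceeds threshold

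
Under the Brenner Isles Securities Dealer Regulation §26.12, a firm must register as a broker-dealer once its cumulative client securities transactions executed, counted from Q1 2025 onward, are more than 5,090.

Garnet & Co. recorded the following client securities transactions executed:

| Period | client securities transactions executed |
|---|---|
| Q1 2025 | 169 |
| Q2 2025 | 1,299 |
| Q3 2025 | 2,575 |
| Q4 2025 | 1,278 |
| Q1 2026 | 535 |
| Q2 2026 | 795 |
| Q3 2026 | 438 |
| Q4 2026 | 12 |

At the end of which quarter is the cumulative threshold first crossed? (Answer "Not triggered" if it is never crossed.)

Through Q1 2025: 169
Through Q2 2025: 1,468
Through Q3 2025: 4,043
Through Q4 2025: 5,321 ← exceeds threshold

Q4 2025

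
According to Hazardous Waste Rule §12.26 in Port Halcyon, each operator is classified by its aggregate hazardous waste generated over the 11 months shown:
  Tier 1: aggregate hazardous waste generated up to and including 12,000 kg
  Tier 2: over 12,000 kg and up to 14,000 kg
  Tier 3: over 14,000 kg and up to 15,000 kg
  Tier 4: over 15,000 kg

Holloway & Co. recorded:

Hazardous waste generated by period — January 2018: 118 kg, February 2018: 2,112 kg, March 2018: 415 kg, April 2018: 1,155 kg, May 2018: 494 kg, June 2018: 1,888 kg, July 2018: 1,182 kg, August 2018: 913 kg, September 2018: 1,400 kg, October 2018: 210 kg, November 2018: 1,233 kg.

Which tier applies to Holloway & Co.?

Tier 1

Aggregate hazardous waste generated: 118 kg + 2,112 kg + 415 kg + 1,155 kg + 494 kg + 1,888 kg + 1,182 kg + 913 kg + 1,400 kg + 210 kg + 1,233 kg = 11,120 kg.
11,120 kg ≤ 12,000 kg, so Tier 1 applies.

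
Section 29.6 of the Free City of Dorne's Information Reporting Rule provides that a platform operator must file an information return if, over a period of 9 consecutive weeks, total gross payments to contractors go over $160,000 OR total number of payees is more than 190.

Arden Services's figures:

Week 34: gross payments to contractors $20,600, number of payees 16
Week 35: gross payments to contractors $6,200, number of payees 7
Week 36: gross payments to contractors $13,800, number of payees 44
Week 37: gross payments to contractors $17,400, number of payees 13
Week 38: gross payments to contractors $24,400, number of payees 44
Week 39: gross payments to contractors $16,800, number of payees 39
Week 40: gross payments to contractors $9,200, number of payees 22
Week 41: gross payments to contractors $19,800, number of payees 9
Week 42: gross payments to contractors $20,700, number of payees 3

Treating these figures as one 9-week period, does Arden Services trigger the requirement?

Total gross payments to contractors: $20,600 + $6,200 + $13,800 + $17,400 + $24,400 + $16,800 + $9,200 + $19,800 + $20,700 = $148,900 (≤ $160,000).
Total number of payees: 16 + 7 + 44 + 13 + 44 + 39 + 22 + 9 + 3 = 197 (> 190).
The test is 'or': at least one threshold is exceeded.

Yes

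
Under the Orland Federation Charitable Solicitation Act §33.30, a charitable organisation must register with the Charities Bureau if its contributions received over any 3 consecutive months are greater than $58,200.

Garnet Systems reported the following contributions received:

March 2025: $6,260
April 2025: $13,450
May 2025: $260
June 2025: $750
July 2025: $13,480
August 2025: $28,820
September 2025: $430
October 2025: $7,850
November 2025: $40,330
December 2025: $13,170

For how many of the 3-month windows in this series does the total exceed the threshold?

March 2025–May 2025: $6,260 + $13,450 + $260 = $19,970 (under)
April 2025–June 2025: $13,450 + $260 + $750 = $14,460 (under)
May 2025–July 2025: $260 + $750 + $13,480 = $14,490 (under)
June 2025–August 2025: $750 + $13,480 + $28,820 = $43,050 (under)
July 2025–September 2025: $13,480 + $28,820 + $430 = $42,730 (under)
August 2025–October 2025: $28,820 + $430 + $7,850 = $37,100 (under)
September 2025–November 2025: $430 + $7,850 + $40,330 = $48,610 (under)
October 2025–December 2025: $7,850 + $40,330 + $13,170 = $61,350 (over)
1 window exceeds the threshold.

1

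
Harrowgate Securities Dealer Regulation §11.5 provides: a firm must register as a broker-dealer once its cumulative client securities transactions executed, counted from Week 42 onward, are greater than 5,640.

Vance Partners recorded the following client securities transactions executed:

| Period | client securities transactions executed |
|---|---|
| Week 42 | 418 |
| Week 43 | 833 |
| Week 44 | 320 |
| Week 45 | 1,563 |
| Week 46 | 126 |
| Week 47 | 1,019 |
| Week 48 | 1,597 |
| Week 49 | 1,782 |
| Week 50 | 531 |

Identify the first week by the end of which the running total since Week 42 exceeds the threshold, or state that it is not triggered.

Through Week 42: 418
Through Week 43: 1,251
Through Week 44: 1,571
Through Week 45: 3,134
Through Week 46: 3,260
Through Week 47: 4,279
Through Week 48: 5,876 ← exceeds threshold

Week 48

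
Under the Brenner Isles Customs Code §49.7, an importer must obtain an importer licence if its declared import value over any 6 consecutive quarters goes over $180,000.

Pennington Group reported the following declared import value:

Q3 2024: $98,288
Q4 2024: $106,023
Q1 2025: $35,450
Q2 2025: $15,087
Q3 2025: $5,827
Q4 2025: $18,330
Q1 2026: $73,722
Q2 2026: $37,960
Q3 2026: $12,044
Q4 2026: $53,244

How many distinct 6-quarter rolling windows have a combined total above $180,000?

4

Q3 2024–Q4 2025: $98,288 + $106,023 + $35,450 + $15,087 + $5,827 + $18,330 = $279,005 (over)
Q4 2024–Q1 2026: $106,023 + $35,450 + $15,087 + $5,827 + $18,330 + $73,722 = $254,439 (over)
Q1 2025–Q2 2026: $35,450 + $15,087 + $5,827 + $18,330 + $73,722 + $37,960 = $186,376 (over)
Q2 2025–Q3 2026: $15,087 + $5,827 + $18,330 + $73,722 + $37,960 + $12,044 = $162,970 (under)
Q3 2025–Q4 2026: $5,827 + $18,330 + $73,722 + $37,960 + $12,044 + $53,244 = $201,127 (over)
4 windows exceed the threshold.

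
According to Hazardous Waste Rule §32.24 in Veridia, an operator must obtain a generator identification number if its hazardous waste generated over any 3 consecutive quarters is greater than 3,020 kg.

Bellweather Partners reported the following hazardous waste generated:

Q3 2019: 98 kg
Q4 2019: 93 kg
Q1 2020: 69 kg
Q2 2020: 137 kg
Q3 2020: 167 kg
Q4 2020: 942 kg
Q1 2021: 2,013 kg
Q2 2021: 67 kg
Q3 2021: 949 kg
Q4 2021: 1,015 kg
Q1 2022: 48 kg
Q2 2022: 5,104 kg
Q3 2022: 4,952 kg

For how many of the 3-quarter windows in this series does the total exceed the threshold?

Q3 2019–Q1 2020: 98 kg + 93 kg + 69 kg = 260 kg (under)
Q4 2019–Q2 2020: 93 kg + 69 kg + 137 kg = 299 kg (under)
Q1 2020–Q3 2020: 69 kg + 137 kg + 167 kg = 373 kg (under)
Q2 2020–Q4 2020: 137 kg + 167 kg + 942 kg = 1,246 kg (under)
Q3 2020–Q1 2021: 167 kg + 942 kg + 2,013 kg = 3,122 kg (over)
Q4 2020–Q2 2021: 942 kg + 2,013 kg + 67 kg = 3,022 kg (over)
Q1 2021–Q3 2021: 2,013 kg + 67 kg + 949 kg = 3,029 kg (over)
Q2 2021–Q4 2021: 67 kg + 949 kg + 1,015 kg = 2,031 kg (under)
Q3 2021–Q1 2022: 949 kg + 1,015 kg + 48 kg = 2,012 kg (under)
Q4 2021–Q2 2022: 1,015 kg + 48 kg + 5,104 kg = 6,167 kg (over)
Q1 2022–Q3 2022: 48 kg + 5,104 kg + 4,952 kg = 10,104 kg (over)
5 windows exceed the threshold.

5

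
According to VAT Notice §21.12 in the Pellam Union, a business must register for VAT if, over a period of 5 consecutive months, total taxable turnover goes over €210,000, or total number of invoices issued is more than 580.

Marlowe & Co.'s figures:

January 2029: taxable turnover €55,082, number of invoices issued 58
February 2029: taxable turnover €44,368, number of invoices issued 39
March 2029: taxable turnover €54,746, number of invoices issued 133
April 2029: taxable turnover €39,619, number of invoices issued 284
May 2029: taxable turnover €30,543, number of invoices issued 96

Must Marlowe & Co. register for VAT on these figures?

Yes

Total taxable turnover: €55,082 + €44,368 + €54,746 + €39,619 + €30,543 = €224,358 (> €210,000).
Total number of invoices issued: 58 + 39 + 133 + 284 + 96 = 610 (> 580).
The test is 'or': at least one threshold is exceeded.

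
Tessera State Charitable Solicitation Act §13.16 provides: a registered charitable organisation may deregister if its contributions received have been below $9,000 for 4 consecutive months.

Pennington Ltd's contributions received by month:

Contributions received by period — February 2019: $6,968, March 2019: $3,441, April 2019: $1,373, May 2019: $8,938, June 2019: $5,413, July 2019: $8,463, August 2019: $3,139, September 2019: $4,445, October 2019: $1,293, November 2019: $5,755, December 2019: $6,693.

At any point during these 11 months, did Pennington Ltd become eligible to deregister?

Months below $9,000: February 2019, March 2019, April 2019, May 2019, June 2019, July 2019, August 2019, September 2019, October 2019, November 2019, December 2019.
Longest run of consecutive months below the threshold: 11.
11 ≥ 4, so Pennington Ltd became eligible.

Yes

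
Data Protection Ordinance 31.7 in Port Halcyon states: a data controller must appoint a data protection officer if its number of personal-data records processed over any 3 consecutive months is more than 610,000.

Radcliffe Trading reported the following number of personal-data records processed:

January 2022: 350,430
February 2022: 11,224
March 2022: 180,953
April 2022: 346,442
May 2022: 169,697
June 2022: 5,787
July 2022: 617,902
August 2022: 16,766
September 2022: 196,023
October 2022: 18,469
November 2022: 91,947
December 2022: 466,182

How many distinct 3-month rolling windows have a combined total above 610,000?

4

January 2022–March 2022: 350,430 + 11,224 + 180,953 = 542,607 (under)
February 2022–April 2022: 11,224 + 180,953 + 346,442 = 538,619 (under)
March 2022–May 2022: 180,953 + 346,442 + 169,697 = 697,092 (over)
April 2022–June 2022: 346,442 + 169,697 + 5,787 = 521,926 (under)
May 2022–July 2022: 169,697 + 5,787 + 617,902 = 793,386 (over)
June 2022–August 2022: 5,787 + 617,902 + 16,766 = 640,455 (over)
July 2022–September 2022: 617,902 + 16,766 + 196,023 = 830,691 (over)
August 2022–October 2022: 16,766 + 196,023 + 18,469 = 231,258 (under)
September 2022–November 2022: 196,023 + 18,469 + 91,947 = 306,439 (under)
October 2022–December 2022: 18,469 + 91,947 + 466,182 = 576,598 (under)
4 windows exceed the threshold.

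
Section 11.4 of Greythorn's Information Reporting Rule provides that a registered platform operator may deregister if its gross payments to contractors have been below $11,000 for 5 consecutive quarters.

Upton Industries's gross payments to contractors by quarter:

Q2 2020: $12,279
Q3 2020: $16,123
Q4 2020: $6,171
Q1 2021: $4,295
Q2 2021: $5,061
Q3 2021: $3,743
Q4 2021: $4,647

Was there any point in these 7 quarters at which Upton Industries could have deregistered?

Yes

Quarters below $11,000: Q4 2020, Q1 2021, Q2 2021, Q3 2021, Q4 2021.
Longest run of consecutive quarters below the threshold: 5.
5 ≥ 5, so Upton Industries became eligible.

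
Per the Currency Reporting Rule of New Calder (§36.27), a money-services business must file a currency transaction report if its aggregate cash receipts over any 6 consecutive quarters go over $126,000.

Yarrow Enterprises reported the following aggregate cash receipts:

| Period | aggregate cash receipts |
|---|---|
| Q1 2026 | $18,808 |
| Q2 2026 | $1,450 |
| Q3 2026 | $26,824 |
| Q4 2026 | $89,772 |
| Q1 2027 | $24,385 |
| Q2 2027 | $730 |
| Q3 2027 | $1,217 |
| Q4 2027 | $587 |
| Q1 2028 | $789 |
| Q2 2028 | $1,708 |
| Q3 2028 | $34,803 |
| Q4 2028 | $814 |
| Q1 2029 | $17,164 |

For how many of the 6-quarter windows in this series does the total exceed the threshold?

3

Q1 2026–Q2 2027: $18,808 + $1,450 + $26,824 + $89,772 + $24,385 + $730 = $161,969 (over)
Q2 2026–Q3 2027: $1,450 + $26,824 + $89,772 + $24,385 + $730 + $1,217 = $144,378 (over)
Q3 2026–Q4 2027: $26,824 + $89,772 + $24,385 + $730 + $1,217 + $587 = $143,515 (over)
Q4 2026–Q1 2028: $89,772 + $24,385 + $730 + $1,217 + $587 + $789 = $117,480 (under)
Q1 2027–Q2 2028: $24,385 + $730 + $1,217 + $587 + $789 + $1,708 = $29,416 (under)
Q2 2027–Q3 2028: $730 + $1,217 + $587 + $789 + $1,708 + $34,803 = $39,834 (under)
Q3 2027–Q4 2028: $1,217 + $587 + $789 + $1,708 + $34,803 + $814 = $39,918 (under)
Q4 2027–Q1 2029: $587 + $789 + $1,708 + $34,803 + $814 + $17,164 = $55,865 (under)
3 windows exceed the threshold.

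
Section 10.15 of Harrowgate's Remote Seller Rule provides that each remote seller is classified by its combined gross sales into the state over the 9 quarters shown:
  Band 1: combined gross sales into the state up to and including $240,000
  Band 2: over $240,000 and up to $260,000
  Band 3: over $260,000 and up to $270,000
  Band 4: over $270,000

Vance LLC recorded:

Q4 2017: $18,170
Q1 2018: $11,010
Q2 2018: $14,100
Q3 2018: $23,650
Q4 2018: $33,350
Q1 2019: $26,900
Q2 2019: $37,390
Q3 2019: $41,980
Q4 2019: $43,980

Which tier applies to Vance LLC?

Combined gross sales into the state: $18,170 + $11,010 + $14,100 + $23,650 + $33,350 + $26,900 + $37,390 + $41,980 + $43,980 = $250,530.
$240,000 < $250,530 ≤ $260,000, so Band 2 applies.

Band 2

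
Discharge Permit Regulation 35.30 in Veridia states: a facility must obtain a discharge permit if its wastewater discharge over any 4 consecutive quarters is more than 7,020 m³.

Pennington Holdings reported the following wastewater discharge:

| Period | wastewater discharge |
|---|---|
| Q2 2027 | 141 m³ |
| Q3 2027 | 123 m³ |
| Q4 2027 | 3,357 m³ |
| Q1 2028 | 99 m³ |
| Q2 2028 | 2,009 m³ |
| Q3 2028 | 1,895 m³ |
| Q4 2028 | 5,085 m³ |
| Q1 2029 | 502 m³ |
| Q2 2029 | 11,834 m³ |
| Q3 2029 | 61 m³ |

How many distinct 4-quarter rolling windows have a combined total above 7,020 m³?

Q2 2027–Q1 2028: 141 m³ + 123 m³ + 3,357 m³ + 99 m³ = 3,720 m³ (under)
Q3 2027–Q2 2028: 123 m³ + 3,357 m³ + 99 m³ + 2,009 m³ = 5,588 m³ (under)
Q4 2027–Q3 2028: 3,357 m³ + 99 m³ + 2,009 m³ + 1,895 m³ = 7,360 m³ (over)
Q1 2028–Q4 2028: 99 m³ + 2,009 m³ + 1,895 m³ + 5,085 m³ = 9,088 m³ (over)
Q2 2028–Q1 2029: 2,009 m³ + 1,895 m³ + 5,085 m³ + 502 m³ = 9,491 m³ (over)
Q3 2028–Q2 2029: 1,895 m³ + 5,085 m³ + 502 m³ + 11,834 m³ = 19,316 m³ (over)
Q4 2028–Q3 2029: 5,085 m³ + 502 m³ + 11,834 m³ + 61 m³ = 17,482 m³ (over)
5 windows exceed the threshold.

5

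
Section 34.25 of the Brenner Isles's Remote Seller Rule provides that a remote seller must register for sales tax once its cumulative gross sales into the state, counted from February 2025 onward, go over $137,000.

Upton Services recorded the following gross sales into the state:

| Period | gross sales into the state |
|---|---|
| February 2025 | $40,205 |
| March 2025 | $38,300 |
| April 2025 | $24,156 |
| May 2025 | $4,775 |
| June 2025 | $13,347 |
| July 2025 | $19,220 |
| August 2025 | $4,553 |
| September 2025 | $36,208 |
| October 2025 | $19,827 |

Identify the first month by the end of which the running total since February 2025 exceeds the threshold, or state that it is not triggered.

July 2025

Through February 2025: $40,205
Through March 2025: $78,505
Through April 2025: $102,661
Through May 2025: $107,436
Through June 2025: $120,783
Through July 2025: $140,003 ← exceeds threshold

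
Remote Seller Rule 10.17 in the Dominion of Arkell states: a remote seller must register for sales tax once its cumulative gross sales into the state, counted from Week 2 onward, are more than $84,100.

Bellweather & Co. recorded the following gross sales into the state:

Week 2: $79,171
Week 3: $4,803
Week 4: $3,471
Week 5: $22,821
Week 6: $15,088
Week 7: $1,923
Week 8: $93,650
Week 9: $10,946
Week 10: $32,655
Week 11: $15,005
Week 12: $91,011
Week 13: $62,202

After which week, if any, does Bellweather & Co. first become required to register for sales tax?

Through Week 2: $79,171
Through Week 3: $83,974
Through Week 4: $87,445 ← exceeds threshold

Week 4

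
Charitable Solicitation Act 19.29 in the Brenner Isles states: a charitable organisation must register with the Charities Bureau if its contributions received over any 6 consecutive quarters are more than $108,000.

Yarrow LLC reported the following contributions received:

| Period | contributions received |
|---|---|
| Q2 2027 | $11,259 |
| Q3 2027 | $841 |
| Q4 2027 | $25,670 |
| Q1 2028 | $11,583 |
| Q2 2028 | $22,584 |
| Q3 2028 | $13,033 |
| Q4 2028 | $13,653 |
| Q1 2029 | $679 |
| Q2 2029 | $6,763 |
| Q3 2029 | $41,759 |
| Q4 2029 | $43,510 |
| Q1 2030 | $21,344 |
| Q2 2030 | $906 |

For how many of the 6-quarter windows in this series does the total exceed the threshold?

3

Q2 2027–Q3 2028: $11,259 + $841 + $25,670 + $11,583 + $22,584 + $13,033 = $84,970 (under)
Q3 2027–Q4 2028: $841 + $25,670 + $11,583 + $22,584 + $13,033 + $13,653 = $87,364 (under)
Q4 2027–Q1 2029: $25,670 + $11,583 + $22,584 + $13,033 + $13,653 + $679 = $87,202 (under)
Q1 2028–Q2 2029: $11,583 + $22,584 + $13,033 + $13,653 + $679 + $6,763 = $68,295 (under)
Q2 2028–Q3 2029: $22,584 + $13,033 + $13,653 + $679 + $6,763 + $41,759 = $98,471 (under)
Q3 2028–Q4 2029: $13,033 + $13,653 + $679 + $6,763 + $41,759 + $43,510 = $119,397 (over)
Q4 2028–Q1 2030: $13,653 + $679 + $6,763 + $41,759 + $43,510 + $21,344 = $127,708 (over)
Q1 2029–Q2 2030: $679 + $6,763 + $41,759 + $43,510 + $21,344 + $906 = $114,961 (over)
3 windows exceed the threshold.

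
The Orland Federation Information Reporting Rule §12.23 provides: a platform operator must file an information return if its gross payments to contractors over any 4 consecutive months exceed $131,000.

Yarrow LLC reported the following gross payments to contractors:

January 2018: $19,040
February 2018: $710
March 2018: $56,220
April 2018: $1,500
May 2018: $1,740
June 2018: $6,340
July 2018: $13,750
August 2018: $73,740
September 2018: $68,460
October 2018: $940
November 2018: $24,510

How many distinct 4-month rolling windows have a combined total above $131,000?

3

January 2018–April 2018: $19,040 + $710 + $56,220 + $1,500 = $77,470 (under)
February 2018–May 2018: $710 + $56,220 + $1,500 + $1,740 = $60,170 (under)
March 2018–June 2018: $56,220 + $1,500 + $1,740 + $6,340 = $65,800 (under)
April 2018–July 2018: $1,500 + $1,740 + $6,340 + $13,750 = $23,330 (under)
May 2018–August 2018: $1,740 + $6,340 + $13,750 + $73,740 = $95,570 (under)
June 2018–September 2018: $6,340 + $13,750 + $73,740 + $68,460 = $162,290 (over)
July 2018–October 2018: $13,750 + $73,740 + $68,460 + $940 = $156,890 (over)
August 2018–November 2018: $73,740 + $68,460 + $940 + $24,510 = $167,650 (over)
3 windows exceed the threshold.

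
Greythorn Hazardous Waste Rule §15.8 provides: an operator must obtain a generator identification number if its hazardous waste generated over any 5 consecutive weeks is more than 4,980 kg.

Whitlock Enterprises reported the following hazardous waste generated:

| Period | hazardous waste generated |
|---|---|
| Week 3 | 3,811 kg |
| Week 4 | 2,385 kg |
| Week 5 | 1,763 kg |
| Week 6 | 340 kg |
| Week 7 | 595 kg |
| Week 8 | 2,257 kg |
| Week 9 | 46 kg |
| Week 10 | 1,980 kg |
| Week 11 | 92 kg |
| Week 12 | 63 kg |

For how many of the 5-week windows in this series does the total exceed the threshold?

Week 3–Week 7: 3,811 kg + 2,385 kg + 1,763 kg + 340 kg + 595 kg = 8,894 kg (over)
Week 4–Week 8: 2,385 kg + 1,763 kg + 340 kg + 595 kg + 2,257 kg = 7,340 kg (over)
Week 5–Week 9: 1,763 kg + 340 kg + 595 kg + 2,257 kg + 46 kg = 5,001 kg (over)
Week 6–Week 10: 340 kg + 595 kg + 2,257 kg + 46 kg + 1,980 kg = 5,218 kg (over)
Week 7–Week 11: 595 kg + 2,257 kg + 46 kg + 1,980 kg + 92 kg = 4,970 kg (under)
Week 8–Week 12: 2,257 kg + 46 kg + 1,980 kg + 92 kg + 63 kg = 4,438 kg (under)
4 windows exceed the threshold.

4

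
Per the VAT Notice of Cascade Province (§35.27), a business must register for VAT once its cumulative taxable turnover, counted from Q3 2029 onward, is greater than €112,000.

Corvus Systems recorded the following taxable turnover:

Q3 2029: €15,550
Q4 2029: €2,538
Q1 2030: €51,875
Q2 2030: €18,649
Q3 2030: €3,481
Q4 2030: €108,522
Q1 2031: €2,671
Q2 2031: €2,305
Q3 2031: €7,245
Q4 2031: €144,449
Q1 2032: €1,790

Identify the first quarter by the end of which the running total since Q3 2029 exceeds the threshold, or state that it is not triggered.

Q4 2030

Through Q3 2029: €15,550
Through Q4 2029: €18,088
Through Q1 2030: €69,963
Through Q2 2030: €88,612
Through Q3 2030: €92,093
Through Q4 2030: €200,615 ← exceeds threshold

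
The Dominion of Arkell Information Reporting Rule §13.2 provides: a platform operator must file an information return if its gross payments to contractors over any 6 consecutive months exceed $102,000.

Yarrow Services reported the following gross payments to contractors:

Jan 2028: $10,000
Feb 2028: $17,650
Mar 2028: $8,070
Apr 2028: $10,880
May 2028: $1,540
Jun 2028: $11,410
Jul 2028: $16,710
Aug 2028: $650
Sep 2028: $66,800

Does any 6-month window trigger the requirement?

Yes

Jan 2028–Jun 2028: $10,000 + $17,650 + $8,070 + $10,880 + $1,540 + $11,410 = $59,550 (under)
Feb 2028–Jul 2028: $17,650 + $8,070 + $10,880 + $1,540 + $11,410 + $16,710 = $66,260 (under)
Mar 2028–Aug 2028: $8,070 + $10,880 + $1,540 + $11,410 + $16,710 + $650 = $49,260 (under)
Apr 2028–Sep 2028: $10,880 + $1,540 + $11,410 + $16,710 + $650 + $66,800 = $107,990 (over)
At least one window exceeds $102,000.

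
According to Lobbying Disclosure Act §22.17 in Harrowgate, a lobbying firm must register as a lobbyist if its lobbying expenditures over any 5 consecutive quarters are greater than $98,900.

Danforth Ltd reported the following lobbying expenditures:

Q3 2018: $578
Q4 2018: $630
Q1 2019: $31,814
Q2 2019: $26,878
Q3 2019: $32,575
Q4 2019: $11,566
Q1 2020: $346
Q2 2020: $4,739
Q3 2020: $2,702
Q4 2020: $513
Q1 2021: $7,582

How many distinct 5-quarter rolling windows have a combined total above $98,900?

Q3 2018–Q3 2019: $578 + $630 + $31,814 + $26,878 + $32,575 = $92,475 (under)
Q4 2018–Q4 2019: $630 + $31,814 + $26,878 + $32,575 + $11,566 = $103,463 (over)
Q1 2019–Q1 2020: $31,814 + $26,878 + $32,575 + $11,566 + $346 = $103,179 (over)
Q2 2019–Q2 2020: $26,878 + $32,575 + $11,566 + $346 + $4,739 = $76,104 (under)
Q3 2019–Q3 2020: $32,575 + $11,566 + $346 + $4,739 + $2,702 = $51,928 (under)
Q4 2019–Q4 2020: $11,566 + $346 + $4,739 + $2,702 + $513 = $19,866 (under)
Q1 2020–Q1 2021: $346 + $4,739 + $2,702 + $513 + $7,582 = $15,882 (under)
2 windows exceed the threshold.

2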